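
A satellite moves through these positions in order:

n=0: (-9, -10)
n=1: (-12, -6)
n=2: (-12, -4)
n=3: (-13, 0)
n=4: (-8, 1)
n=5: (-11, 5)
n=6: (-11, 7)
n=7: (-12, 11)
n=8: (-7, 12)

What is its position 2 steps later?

Step-to-step displacements: (-3, +4), (+0, +2), (-1, +4), (+5, +1), (-3, +4), (+0, +2), (-1, +4), (+5, +1) — a repeating cycle of length 4.
step 9: apply (-3, +4) → (-10, 16)
step 10: apply (+0, +2) → (-10, 18)

(-10, 18)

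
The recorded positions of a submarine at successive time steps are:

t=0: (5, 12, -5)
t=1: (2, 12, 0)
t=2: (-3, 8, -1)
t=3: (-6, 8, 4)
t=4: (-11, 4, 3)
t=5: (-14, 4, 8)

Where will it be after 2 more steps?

The moves between consecutive positions are (-3, +0, +5), (-5, -4, -1), (-3, +0, +5), (-5, -4, -1), (-3, +0, +5); they repeat the 2-cycle [(-3, +0, +5), (-5, -4, -1)].
step 6: apply (-5, -4, -1) → (-19, 0, 7)
step 7: apply (-3, +0, +5) → (-22, 0, 12)

(-22, 0, 12)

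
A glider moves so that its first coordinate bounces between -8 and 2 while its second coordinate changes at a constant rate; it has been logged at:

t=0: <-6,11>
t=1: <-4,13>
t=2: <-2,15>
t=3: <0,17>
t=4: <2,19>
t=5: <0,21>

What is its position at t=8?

The first coordinate reflects between -8 and 2, moving 2 per step.
  step 6: 0 → -2
  step 7: -2 → -4
  step 8: -4 → -6
The second coordinate changes by +2 each step: at step 8 it is 27.

<-6,27>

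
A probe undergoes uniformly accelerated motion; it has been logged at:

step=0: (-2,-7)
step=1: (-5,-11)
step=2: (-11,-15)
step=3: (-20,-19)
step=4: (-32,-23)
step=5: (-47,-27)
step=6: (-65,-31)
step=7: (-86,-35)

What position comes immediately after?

(-110,-39)

First differences are (-3,-4), (-6,-4), (-9,-4), (-12,-4), (-15,-4), (-18,-4), (-21,-4); their common second difference is (-3,+0) (constant acceleration).
step 8: (-86,-35) + (-24,-4) → (-110,-39)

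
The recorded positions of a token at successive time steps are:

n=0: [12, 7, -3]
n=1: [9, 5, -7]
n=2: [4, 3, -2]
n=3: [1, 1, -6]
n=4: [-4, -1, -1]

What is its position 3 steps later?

Differencing gives [-3, -2, -4], [-5, -2, +5], [-3, -2, -4], [-5, -2, +5]. This is the pattern [-3, -2, -4], [-5, -2, +5] repeated.
step 5: apply [-3, -2, -4] → [-7, -3, -5]
step 6: apply [-5, -2, +5] → [-12, -5, 0]
step 7: apply [-3, -2, -4] → [-15, -7, -4]

[-15, -7, -4]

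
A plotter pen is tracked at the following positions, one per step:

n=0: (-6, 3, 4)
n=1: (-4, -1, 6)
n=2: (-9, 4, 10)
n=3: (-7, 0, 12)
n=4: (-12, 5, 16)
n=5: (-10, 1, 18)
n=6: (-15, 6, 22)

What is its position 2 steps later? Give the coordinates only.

(-18, 7, 28)

Differencing gives (+2, -4, +2), (-5, +5, +4), (+2, -4, +2), (-5, +5, +4), (+2, -4, +2), (-5, +5, +4). This is the pattern (+2, -4, +2), (-5, +5, +4) repeated.
step 7: apply (+2, -4, +2) → (-13, 2, 24)
step 8: apply (-5, +5, +4) → (-18, 7, 28)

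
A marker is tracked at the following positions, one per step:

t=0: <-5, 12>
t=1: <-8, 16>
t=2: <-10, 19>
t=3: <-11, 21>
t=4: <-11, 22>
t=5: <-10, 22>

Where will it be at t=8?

First differences are <-3, +4>, <-2, +3>, <-1, +2>, <+0, +1>, <+1, +0>; their common second difference is <+1, -1> (constant acceleration).
step 6: <-10, 22> + <+2, -1> → <-8, 21>
step 7: <-8, 21> + <+3, -2> → <-5, 19>
step 8: <-5, 19> + <+4, -3> → <-1, 16>

<-1, 16>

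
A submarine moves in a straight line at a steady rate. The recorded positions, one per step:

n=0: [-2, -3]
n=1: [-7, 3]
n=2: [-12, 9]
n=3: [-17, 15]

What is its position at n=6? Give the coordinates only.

Each step adds [-5, +6] to the position.
step 4: [-17, 15] + [-5, +6] → [-22, 21]
step 5: [-22, 21] + [-5, +6] → [-27, 27]
step 6: [-27, 27] + [-5, +6] → [-32, 33]

[-32, 33]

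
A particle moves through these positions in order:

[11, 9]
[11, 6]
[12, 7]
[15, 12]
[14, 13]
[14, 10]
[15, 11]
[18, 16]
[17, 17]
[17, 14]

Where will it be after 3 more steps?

Differencing gives [+0, -3], [+1, +1], [+3, +5], [-1, +1], [+0, -3], [+1, +1], [+3, +5], [-1, +1], [+0, -3]. This is the pattern [+0, -3], [+1, +1], [+3, +5], [-1, +1] repeated.
step 10: apply [+1, +1] → [18, 15]
step 11: apply [+3, +5] → [21, 20]
step 12: apply [-1, +1] → [20, 21]

[20, 21]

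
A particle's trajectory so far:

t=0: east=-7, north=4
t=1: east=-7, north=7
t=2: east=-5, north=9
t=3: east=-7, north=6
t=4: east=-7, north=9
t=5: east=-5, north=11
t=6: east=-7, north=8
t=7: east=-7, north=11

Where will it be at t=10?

Differencing gives (+0, +3), (+2, +2), (-2, -3), (+0, +3), (+2, +2), (-2, -3), (+0, +3). This is the pattern (+0, +3), (+2, +2), (-2, -3) repeated.
step 8: apply (+2, +2) → east=-5, north=13
step 9: apply (-2, -3) → east=-7, north=10
step 10: apply (+0, +3) → east=-7, north=13

east=-7, north=13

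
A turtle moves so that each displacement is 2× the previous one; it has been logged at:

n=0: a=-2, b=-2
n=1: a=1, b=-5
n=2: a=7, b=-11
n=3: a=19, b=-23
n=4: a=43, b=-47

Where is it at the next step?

Step-to-step displacements: (+3, -3), (+6, -6), (+12, -12), (+24, -24); each is 2× the previous.
step 5: a=43, b=-47 + (+48, -48) → a=91, b=-95

a=91, b=-95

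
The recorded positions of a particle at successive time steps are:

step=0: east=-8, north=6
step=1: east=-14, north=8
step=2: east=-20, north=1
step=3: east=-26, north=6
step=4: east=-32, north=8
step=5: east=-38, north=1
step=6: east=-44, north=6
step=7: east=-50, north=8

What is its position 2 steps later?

east=-62, north=6

East: linear, -6 per step → -62 at step 9.
North: cycles through 6, 8, 1 every 3 steps. Step 9 lands at position 0 of the cycle → 6.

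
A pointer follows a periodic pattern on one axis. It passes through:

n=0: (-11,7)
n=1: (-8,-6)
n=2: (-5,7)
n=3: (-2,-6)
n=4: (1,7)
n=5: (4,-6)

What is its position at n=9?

(16,-6)

The first coordinate changes by +3 each step, so at step 9 it is -11 + 9·(3) = 16.
The second coordinate repeats the cycle [7, -6] with period 2; step 9 mod 2 = 1, giving -6.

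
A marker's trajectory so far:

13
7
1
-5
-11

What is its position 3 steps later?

Constant displacement of -6 per step.
step 5: -11 − 6 → -17
step 6: -17 − 6 → -23
step 7: -23 − 6 → -29

-29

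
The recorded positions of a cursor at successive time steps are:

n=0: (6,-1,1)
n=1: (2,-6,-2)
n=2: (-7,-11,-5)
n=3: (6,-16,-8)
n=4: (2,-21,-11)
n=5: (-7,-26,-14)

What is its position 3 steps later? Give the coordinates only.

The first coordinate repeats the cycle [6, 2, -7] with period 3; step 8 mod 3 = 2, giving -7.
The second coordinate changes by -5 each step, so at step 8 it is -1 + 8·(-5) = -41.
The third coordinate changes by -3 each step, so at step 8 it is 1 + 8·(-3) = -23.

(-7,-41,-23)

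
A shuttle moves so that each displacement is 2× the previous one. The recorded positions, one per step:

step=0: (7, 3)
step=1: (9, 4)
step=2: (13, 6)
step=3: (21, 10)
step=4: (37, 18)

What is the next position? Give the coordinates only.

Step-to-step displacements: (+2, +1), (+4, +2), (+8, +4), (+16, +8); each is 2× the previous.
step 5: (37, 18) + (+32, +16) → (69, 34)

(69, 34)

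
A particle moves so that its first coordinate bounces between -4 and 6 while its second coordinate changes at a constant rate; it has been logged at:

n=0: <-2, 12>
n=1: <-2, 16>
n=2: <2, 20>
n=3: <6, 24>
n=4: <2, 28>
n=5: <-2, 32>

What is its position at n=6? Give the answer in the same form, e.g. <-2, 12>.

The first coordinate travels 4 per step and bounces off the walls at -4 and 6.
  step 6: -2 → -2
The second coordinate changes by +4 each step: at step 6 it is 36.

<-2, 36>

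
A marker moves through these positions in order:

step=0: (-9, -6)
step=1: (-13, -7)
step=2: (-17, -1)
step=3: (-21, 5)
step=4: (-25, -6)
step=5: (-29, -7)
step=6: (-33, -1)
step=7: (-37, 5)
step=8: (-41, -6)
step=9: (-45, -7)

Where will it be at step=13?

(-61, -7)

The first coordinate changes by -4 each step, so at step 13 it is -9 + 13·(-4) = -61.
The second coordinate repeats the cycle [-6, -7, -1, 5] with period 4; step 13 mod 4 = 1, giving -7.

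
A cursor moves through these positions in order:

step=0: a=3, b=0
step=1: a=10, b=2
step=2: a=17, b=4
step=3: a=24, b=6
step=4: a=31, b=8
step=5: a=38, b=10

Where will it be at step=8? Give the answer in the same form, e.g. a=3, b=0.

Each step adds (+7, +2) to the position.
step 6: a=38, b=10 + (+7, +2) → a=45, b=12
step 7: a=45, b=12 + (+7, +2) → a=52, b=14
step 8: a=52, b=14 + (+7, +2) → a=59, b=16

a=59, b=16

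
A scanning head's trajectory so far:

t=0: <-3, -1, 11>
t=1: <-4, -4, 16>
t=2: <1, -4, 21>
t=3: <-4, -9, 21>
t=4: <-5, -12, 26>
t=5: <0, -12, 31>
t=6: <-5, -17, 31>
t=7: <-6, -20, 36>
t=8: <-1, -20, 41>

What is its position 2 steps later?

Differencing gives <-1, -3, +5>, <+5, +0, +5>, <-5, -5, +0>, <-1, -3, +5>, <+5, +0, +5>, <-5, -5, +0>, <-1, -3, +5>, <+5, +0, +5>. This is the pattern <-1, -3, +5>, <+5, +0, +5>, <-5, -5, +0> repeated.
step 9: apply <-5, -5, +0> → <-6, -25, 41>
step 10: apply <-1, -3, +5> → <-7, -28, 46>

<-7, -28, 46>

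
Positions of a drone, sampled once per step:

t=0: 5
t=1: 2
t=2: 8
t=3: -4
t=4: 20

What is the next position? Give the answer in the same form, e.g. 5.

The jumps are -3, +6, -12, +24 — a geometric progression with ratio -2.
step 5: 20 − 48 → -28

-28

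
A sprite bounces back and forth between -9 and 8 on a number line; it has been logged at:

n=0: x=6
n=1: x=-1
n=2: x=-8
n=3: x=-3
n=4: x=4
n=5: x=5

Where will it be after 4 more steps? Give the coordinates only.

The value reflects between -9 and 8, moving 7 per step.
  step 6: 5 → -2
  step 7: -2 → -9
  step 8: -9 → -2
  step 9: -2 → 5

x=5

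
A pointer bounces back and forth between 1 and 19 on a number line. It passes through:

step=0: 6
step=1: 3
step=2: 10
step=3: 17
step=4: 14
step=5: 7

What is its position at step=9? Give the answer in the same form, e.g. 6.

The value travels 7 per step and bounces off the walls at 1 and 19.
  step 6: 7 → 2
  step 7: 2 → 9
  step 8: 9 → 16
  step 9: 16 → 15

15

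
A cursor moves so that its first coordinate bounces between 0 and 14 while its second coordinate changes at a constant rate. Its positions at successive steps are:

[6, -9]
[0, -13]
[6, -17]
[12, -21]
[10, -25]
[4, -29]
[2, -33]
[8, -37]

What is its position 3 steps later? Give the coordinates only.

[2, -49]

The first coordinate reflects between 0 and 14, moving 6 per step.
  step 8: 8 → 14
  step 9: 14 → 8
  step 10: 8 → 2
The second coordinate changes by -4 each step: at step 10 it is -49.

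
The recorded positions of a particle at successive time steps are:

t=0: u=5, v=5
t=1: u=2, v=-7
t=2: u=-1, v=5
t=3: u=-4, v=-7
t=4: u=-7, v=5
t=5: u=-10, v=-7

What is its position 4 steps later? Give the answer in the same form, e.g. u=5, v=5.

u=-22, v=-7

The u coordinate changes by -3 each step, so at step 9 it is 5 + 9·(-3) = -22.
The v coordinate repeats the cycle [5, -7] with period 2; step 9 mod 2 = 1, giving -7.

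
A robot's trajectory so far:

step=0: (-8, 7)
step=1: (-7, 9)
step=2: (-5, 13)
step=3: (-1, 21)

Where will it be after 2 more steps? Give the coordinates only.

(23, 69)

Consecutive displacements (+1, +2), (+2, +4), (+4, +8) scale by a factor of 2 each step.
step 4: (-1, 21) + (+8, +16) → (7, 37)
step 5: (7, 37) + (+16, +32) → (23, 69)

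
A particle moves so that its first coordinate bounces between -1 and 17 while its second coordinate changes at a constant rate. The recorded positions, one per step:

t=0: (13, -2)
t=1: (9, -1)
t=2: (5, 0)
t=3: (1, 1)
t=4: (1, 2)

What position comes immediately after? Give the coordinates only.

(5, 3)

The first coordinate reflects between -1 and 17, moving 4 per step.
  step 5: 1 → 5
The second coordinate changes by +1 each step: at step 5 it is 3.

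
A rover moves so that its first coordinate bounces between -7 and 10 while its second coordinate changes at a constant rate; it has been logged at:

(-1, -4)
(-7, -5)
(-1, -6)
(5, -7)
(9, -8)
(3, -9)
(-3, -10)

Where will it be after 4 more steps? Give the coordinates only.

The first coordinate reflects between -7 and 10, moving 6 per step.
  step 7: -3 → -5
  step 8: -5 → 1
  step 9: 1 → 7
  step 10: 7 → 7
The second coordinate changes by -1 each step: at step 10 it is -14.

(7, -14)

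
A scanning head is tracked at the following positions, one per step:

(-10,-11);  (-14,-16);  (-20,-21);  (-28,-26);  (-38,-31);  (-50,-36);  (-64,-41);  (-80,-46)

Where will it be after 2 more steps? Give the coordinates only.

(-118,-56)

Successive displacements: (-4,-5), (-6,-5), (-8,-5), (-10,-5), (-12,-5), (-14,-5), (-16,-5) — each changes by (-2,+0).
step 8: (-80,-46) + (-18,-5) → (-98,-51)
step 9: (-98,-51) + (-20,-5) → (-118,-56)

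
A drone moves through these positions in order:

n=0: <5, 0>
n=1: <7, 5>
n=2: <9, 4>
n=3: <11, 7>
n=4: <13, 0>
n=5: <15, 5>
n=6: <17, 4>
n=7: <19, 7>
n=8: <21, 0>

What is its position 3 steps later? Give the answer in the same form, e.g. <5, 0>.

<27, 7>

The first coordinate changes by +2 each step, so at step 11 it is 5 + 11·(2) = 27.
The second coordinate repeats the cycle [0, 5, 4, 7] with period 4; step 11 mod 4 = 3, giving 7.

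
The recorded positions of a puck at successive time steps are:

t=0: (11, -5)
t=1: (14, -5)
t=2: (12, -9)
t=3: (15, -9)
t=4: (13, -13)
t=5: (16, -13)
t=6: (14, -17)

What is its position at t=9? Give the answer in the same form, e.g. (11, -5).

(18, -21)

Step-to-step displacements: (+3, +0), (-2, -4), (+3, +0), (-2, -4), (+3, +0), (-2, -4) — a repeating cycle of length 2.
step 7: apply (+3, +0) → (17, -17)
step 8: apply (-2, -4) → (15, -21)
step 9: apply (+3, +0) → (18, -21)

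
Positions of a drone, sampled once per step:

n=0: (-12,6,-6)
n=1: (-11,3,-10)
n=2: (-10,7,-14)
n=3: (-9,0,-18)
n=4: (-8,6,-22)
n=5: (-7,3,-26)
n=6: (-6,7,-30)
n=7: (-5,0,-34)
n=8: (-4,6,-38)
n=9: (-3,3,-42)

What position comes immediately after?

First: linear, +1 per step → -2 at step 10.
Second: cycles through 6, 3, 7, 0 every 4 steps. Step 10 lands at position 2 of the cycle → 7.
Third: linear, -4 per step → -46 at step 10.

(-2,7,-46)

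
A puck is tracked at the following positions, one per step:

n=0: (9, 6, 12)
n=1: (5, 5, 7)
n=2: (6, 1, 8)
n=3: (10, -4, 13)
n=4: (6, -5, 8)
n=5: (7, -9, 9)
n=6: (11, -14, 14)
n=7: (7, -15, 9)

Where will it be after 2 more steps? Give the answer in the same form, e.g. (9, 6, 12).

Step-to-step displacements: (-4, -1, -5), (+1, -4, +1), (+4, -5, +5), (-4, -1, -5), (+1, -4, +1), (+4, -5, +5), (-4, -1, -5) — a repeating cycle of length 3.
step 8: apply (+1, -4, +1) → (8, -19, 10)
step 9: apply (+4, -5, +5) → (12, -24, 15)

(12, -24, 15)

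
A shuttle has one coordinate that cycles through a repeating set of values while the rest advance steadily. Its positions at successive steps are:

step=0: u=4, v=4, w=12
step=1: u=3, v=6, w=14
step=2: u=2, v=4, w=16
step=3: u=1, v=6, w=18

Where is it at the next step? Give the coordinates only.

The u coordinate changes by -1 each step, so at step 4 it is 4 + 4·(-1) = 0.
The v coordinate repeats the cycle [4, 6] with period 2; step 4 mod 2 = 0, giving 4.
The w coordinate changes by +2 each step, so at step 4 it is 12 + 4·(2) = 20.

u=0, v=4, w=20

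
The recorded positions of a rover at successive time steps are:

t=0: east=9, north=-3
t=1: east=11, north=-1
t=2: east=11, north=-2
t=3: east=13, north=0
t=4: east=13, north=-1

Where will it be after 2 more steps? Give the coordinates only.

Differencing gives (+2, +2), (+0, -1), (+2, +2), (+0, -1). This is the pattern (+2, +2), (+0, -1) repeated.
step 5: apply (+2, +2) → east=15, north=1
step 6: apply (+0, -1) → east=15, north=0

east=15, north=0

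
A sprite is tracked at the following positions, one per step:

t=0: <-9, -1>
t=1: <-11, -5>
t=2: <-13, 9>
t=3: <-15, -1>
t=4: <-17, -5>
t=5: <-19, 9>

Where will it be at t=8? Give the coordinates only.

<-25, 9>

The first coordinate changes by -2 each step, so at step 8 it is -9 + 8·(-2) = -25.
The second coordinate repeats the cycle [-1, -5, 9] with period 3; step 8 mod 3 = 2, giving 9.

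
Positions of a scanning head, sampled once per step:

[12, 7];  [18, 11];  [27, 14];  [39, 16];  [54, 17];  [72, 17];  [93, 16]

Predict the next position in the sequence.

Successive displacements: [+6, +4], [+9, +3], [+12, +2], [+15, +1], [+18, +0], [+21, -1] — each changes by [+3, -1].
step 7: [93, 16] + [+24, -2] → [117, 14]

[117, 14]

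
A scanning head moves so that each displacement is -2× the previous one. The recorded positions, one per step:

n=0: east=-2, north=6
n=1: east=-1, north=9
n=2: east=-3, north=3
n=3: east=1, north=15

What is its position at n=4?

Step-to-step displacements: (+1, +3), (-2, -6), (+4, +12); each is -2× the previous.
step 4: east=1, north=15 + (-8, -24) → east=-7, north=-9

east=-7, north=-9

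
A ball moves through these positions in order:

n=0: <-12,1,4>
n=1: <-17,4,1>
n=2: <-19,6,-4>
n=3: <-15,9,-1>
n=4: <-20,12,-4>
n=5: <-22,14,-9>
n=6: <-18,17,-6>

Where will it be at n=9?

<-21,25,-11>

Differencing gives <-5,+3,-3>, <-2,+2,-5>, <+4,+3,+3>, <-5,+3,-3>, <-2,+2,-5>, <+4,+3,+3>. This is the pattern <-5,+3,-3>, <-2,+2,-5>, <+4,+3,+3> repeated.
step 7: apply <-5,+3,-3> → <-23,20,-9>
step 8: apply <-2,+2,-5> → <-25,22,-14>
step 9: apply <+4,+3,+3> → <-21,25,-11>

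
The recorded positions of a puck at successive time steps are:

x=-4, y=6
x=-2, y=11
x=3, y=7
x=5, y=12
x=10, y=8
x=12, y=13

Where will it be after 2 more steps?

x=19, y=14

The moves between consecutive positions are (+2, +5), (+5, -4), (+2, +5), (+5, -4), (+2, +5); they repeat the 2-cycle [(+2, +5), (+5, -4)].
step 6: apply (+5, -4) → x=17, y=9
step 7: apply (+2, +5) → x=19, y=14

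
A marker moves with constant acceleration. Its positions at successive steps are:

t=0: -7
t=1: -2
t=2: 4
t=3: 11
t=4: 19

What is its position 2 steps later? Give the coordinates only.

38

Successive displacements: +5, +6, +7, +8 — each changes by +1.
step 5: 19 + 9 → 28
step 6: 28 + 10 → 38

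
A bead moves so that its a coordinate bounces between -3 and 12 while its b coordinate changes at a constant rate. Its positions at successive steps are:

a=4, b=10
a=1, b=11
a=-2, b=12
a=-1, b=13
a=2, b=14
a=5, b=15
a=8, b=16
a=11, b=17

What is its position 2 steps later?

a=7, b=19

The a coordinate reflects between -3 and 12, moving 3 per step.
  step 8: 11 → 10
  step 9: 10 → 7
The b coordinate changes by +1 each step: at step 9 it is 19.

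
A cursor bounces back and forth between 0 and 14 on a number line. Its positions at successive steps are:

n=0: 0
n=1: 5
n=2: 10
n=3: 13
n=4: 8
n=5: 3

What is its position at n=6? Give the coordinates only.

2

The value travels 5 per step and bounces off the walls at 0 and 14.
  step 6: 3 → 2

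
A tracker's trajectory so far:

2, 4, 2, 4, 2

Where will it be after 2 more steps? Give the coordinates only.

Step-to-step displacements: +2, -2, +2, -2; each is -1× the previous.
step 5: 2 + 2 → 4
step 6: 4 − 2 → 2

2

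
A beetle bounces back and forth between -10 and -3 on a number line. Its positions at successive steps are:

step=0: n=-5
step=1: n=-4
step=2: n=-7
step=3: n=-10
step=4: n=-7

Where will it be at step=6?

The value travels 3 per step and bounces off the walls at -10 and -3.
  step 5: -7 → -4
  step 6: -4 → -5

n=-5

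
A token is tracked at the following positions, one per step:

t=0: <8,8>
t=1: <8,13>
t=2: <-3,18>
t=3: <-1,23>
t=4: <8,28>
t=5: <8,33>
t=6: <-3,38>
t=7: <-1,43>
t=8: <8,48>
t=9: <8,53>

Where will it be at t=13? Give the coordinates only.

<8,73>

The first coordinate repeats the cycle [8, 8, -3, -1] with period 4; step 13 mod 4 = 1, giving 8.
The second coordinate changes by +5 each step, so at step 13 it is 8 + 13·(5) = 73.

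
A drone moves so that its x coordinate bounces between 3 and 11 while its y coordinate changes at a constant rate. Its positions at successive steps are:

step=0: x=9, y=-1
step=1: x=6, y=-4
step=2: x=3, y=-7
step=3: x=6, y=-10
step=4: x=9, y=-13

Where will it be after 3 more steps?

The x coordinate travels 3 per step and bounces off the walls at 3 and 11.
  step 5: 9 → 10
  step 6: 10 → 7
  step 7: 7 → 4
The y coordinate changes by -3 each step: at step 7 it is -22.

x=4, y=-22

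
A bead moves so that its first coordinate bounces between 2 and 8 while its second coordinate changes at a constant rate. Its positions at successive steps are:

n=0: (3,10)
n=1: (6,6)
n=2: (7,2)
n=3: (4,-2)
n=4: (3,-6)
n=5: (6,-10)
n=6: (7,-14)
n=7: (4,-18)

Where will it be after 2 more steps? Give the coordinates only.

(6,-26)

The first coordinate travels 3 per step and bounces off the walls at 2 and 8.
  step 8: 4 → 3
  step 9: 3 → 6
The second coordinate changes by -4 each step: at step 9 it is -26.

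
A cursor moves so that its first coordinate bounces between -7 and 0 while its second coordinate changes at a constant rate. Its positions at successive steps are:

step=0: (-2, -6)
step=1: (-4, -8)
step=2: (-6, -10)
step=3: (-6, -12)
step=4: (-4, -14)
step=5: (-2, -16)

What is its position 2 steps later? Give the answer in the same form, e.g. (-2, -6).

(-2, -20)

The first coordinate travels 2 per step and bounces off the walls at -7 and 0.
  step 6: -2 → 0
  step 7: 0 → -2
The second coordinate changes by -2 each step: at step 7 it is -20.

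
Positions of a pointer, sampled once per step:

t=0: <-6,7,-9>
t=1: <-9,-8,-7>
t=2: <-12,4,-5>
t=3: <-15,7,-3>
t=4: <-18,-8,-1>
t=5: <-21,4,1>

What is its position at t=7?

<-27,-8,5>

First: linear, -3 per step → -27 at step 7.
Second: cycles through 7, -8, 4 every 3 steps. Step 7 lands at position 1 of the cycle → -8.
Third: linear, +2 per step → 5 at step 7.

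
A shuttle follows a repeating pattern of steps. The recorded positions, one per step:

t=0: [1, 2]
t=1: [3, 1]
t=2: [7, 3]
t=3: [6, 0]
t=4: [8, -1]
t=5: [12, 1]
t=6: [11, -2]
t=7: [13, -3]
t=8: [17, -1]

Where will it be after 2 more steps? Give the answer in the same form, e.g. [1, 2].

[18, -5]

The moves between consecutive positions are [+2, -1], [+4, +2], [-1, -3], [+2, -1], [+4, +2], [-1, -3], [+2, -1], [+4, +2]; they repeat the 3-cycle [[+2, -1], [+4, +2], [-1, -3]].
step 9: apply [-1, -3] → [16, -4]
step 10: apply [+2, -1] → [18, -5]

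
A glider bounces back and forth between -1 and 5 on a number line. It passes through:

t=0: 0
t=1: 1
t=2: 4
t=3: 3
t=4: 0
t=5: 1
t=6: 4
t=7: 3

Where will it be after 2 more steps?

The value reflects between -1 and 5, moving 3 per step.
  step 8: 3 → 0
  step 9: 0 → 1

1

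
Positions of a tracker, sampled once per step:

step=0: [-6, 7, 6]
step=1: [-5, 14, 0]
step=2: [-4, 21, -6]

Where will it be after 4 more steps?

[0, 49, -30]

The position changes by [+1, +7, -6] every step.
step 3: [-4, 21, -6] + [+1, +7, -6] → [-3, 28, -12]
step 4: [-3, 28, -12] + [+1, +7, -6] → [-2, 35, -18]
step 5: [-2, 35, -18] + [+1, +7, -6] → [-1, 42, -24]
step 6: [-1, 42, -24] + [+1, +7, -6] → [0, 49, -30]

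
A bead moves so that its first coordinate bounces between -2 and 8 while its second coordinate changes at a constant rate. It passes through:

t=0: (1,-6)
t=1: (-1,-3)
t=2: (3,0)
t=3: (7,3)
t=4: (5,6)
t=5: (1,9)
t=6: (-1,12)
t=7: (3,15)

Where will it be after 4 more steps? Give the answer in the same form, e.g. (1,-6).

(-1,27)

The first coordinate reflects between -2 and 8, moving 4 per step.
  step 8: 3 → 7
  step 9: 7 → 5
  step 10: 5 → 1
  step 11: 1 → -1
The second coordinate changes by +3 each step: at step 11 it is 27.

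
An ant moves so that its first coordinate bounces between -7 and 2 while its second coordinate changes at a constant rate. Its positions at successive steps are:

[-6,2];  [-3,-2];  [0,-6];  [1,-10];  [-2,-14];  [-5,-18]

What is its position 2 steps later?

[-3,-26]

The first coordinate reflects between -7 and 2, moving 3 per step.
  step 6: -5 → -6
  step 7: -6 → -3
The second coordinate changes by -4 each step: at step 7 it is -26.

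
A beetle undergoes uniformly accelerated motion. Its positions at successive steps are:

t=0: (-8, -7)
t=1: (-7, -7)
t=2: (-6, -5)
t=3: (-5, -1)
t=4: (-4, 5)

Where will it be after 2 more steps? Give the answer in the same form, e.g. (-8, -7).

Taking differences between consecutive positions: (+1, +0), (+1, +2), (+1, +4), (+1, +6). These grow by (+0, +2) each step.
step 5: (-4, 5) + (+1, +8) → (-3, 13)
step 6: (-3, 13) + (+1, +10) → (-2, 23)

(-2, 23)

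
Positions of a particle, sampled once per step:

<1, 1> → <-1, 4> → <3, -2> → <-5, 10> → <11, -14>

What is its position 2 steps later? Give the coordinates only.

Step-to-step displacements: <-2, +3>, <+4, -6>, <-8, +12>, <+16, -24>; each is -2× the previous.
step 5: <11, -14> + <-32, +48> → <-21, 34>
step 6: <-21, 34> + <+64, -96> → <43, -62>

<43, -62>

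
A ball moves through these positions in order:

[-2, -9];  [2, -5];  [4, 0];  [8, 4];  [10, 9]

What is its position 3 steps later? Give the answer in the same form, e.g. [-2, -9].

[20, 22]

Step-to-step displacements: [+4, +4], [+2, +5], [+4, +4], [+2, +5] — a repeating cycle of length 2.
step 5: apply [+4, +4] → [14, 13]
step 6: apply [+2, +5] → [16, 18]
step 7: apply [+4, +4] → [20, 22]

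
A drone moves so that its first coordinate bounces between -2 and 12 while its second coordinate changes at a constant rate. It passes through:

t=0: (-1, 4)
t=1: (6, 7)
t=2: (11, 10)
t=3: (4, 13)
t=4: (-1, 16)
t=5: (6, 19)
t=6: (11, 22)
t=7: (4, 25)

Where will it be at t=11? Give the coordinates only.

The first coordinate travels 7 per step and bounces off the walls at -2 and 12.
  step 8: 4 → -1
  step 9: -1 → 6
  step 10: 6 → 11
  step 11: 11 → 4
The second coordinate changes by +3 each step: at step 11 it is 37.

(4, 37)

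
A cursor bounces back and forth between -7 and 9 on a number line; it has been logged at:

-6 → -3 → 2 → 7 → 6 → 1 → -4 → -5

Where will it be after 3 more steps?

8

The value travels 5 per step and bounces off the walls at -7 and 9.
  step 8: -5 → 0
  step 9: 0 → 5
  step 10: 5 → 8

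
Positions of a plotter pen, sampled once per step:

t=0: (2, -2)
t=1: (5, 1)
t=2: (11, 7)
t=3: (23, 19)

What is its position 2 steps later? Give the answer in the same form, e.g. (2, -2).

(95, 91)

Step-to-step displacements: (+3, +3), (+6, +6), (+12, +12); each is 2× the previous.
step 4: (23, 19) + (+24, +24) → (47, 43)
step 5: (47, 43) + (+48, +48) → (95, 91)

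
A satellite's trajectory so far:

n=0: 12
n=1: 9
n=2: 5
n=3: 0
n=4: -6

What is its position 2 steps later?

-21

Taking differences between consecutive positions: -3, -4, -5, -6. These grow by -1 each step.
step 5: -6 − 7 → -13
step 6: -13 − 8 → -21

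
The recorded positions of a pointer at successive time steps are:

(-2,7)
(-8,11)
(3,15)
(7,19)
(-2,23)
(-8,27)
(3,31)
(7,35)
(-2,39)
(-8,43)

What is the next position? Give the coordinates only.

(3,47)

First: cycles through -2, -8, 3, 7 every 4 steps. Step 10 lands at position 2 of the cycle → 3.
Second: linear, +4 per step → 47 at step 10.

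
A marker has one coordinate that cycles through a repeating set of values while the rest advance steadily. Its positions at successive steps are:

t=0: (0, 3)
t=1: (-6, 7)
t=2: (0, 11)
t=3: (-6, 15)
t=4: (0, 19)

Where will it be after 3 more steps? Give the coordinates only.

(-6, 31)

First: cycles through 0, -6 every 2 steps. Step 7 lands at position 1 of the cycle → -6.
Second: linear, +4 per step → 31 at step 7.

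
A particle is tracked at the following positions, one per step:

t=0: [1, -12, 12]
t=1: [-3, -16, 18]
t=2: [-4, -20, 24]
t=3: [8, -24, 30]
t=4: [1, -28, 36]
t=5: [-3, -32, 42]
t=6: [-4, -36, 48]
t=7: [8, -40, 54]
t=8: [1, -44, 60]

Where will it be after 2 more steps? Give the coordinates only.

[-4, -52, 72]

First: cycles through 1, -3, -4, 8 every 4 steps. Step 10 lands at position 2 of the cycle → -4.
Second: linear, -4 per step → -52 at step 10.
Third: linear, +6 per step → 72 at step 10.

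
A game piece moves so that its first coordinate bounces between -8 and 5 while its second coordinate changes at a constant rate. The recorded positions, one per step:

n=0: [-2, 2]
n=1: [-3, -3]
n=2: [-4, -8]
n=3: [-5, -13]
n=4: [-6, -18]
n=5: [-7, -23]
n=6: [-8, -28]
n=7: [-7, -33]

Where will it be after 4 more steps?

The first coordinate reflects between -8 and 5, moving 1 per step.
  step 8: -7 → -6
  step 9: -6 → -5
  step 10: -5 → -4
  step 11: -4 → -3
The second coordinate changes by -5 each step: at step 11 it is -53.

[-3, -53]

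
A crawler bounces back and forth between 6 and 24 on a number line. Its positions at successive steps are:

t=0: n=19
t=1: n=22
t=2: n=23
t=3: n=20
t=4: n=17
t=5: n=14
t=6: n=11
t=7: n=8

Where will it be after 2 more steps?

n=10

The value travels 3 per step and bounces off the walls at 6 and 24.
  step 8: 8 → 7
  step 9: 7 → 10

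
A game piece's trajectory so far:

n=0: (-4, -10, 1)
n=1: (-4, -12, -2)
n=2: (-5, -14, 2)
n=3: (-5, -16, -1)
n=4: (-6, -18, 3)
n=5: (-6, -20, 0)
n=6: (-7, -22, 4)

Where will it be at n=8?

Step-to-step displacements: (+0, -2, -3), (-1, -2, +4), (+0, -2, -3), (-1, -2, +4), (+0, -2, -3), (-1, -2, +4) — a repeating cycle of length 2.
step 7: apply (+0, -2, -3) → (-7, -24, 1)
step 8: apply (-1, -2, +4) → (-8, -26, 5)

(-8, -26, 5)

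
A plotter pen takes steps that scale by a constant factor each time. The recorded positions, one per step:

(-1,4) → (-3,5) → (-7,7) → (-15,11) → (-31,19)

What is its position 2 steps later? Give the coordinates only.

(-127,67)

The jumps are (-2,+1), (-4,+2), (-8,+4), (-16,+8) — a geometric progression with ratio 2.
step 5: (-31,19) + (-32,+16) → (-63,35)
step 6: (-63,35) + (-64,+32) → (-127,67)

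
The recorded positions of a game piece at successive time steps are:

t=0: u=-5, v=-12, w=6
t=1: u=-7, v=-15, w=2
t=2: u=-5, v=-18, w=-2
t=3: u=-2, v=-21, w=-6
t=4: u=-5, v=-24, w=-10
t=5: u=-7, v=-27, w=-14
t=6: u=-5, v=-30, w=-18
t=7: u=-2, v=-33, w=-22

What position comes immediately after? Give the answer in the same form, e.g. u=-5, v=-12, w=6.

u=-5, v=-36, w=-26

The u coordinate repeats the cycle [-5, -7, -5, -2] with period 4; step 8 mod 4 = 0, giving -5.
The v coordinate changes by -3 each step, so at step 8 it is -12 + 8·(-3) = -36.
The w coordinate changes by -4 each step, so at step 8 it is 6 + 8·(-4) = -26.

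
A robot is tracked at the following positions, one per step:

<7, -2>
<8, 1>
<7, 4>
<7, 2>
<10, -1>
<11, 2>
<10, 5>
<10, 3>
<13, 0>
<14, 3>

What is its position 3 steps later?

Step-to-step displacements: <+1, +3>, <-1, +3>, <+0, -2>, <+3, -3>, <+1, +3>, <-1, +3>, <+0, -2>, <+3, -3>, <+1, +3> — a repeating cycle of length 4.
step 10: apply <-1, +3> → <13, 6>
step 11: apply <+0, -2> → <13, 4>
step 12: apply <+3, -3> → <16, 1>

<16, 1>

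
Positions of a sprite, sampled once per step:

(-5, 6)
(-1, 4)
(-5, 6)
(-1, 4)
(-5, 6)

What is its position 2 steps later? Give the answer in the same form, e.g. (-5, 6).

Differencing gives (+4, -2), (-4, +2), (+4, -2), (-4, +2). This is the pattern (+4, -2), (-4, +2) repeated.
step 5: apply (+4, -2) → (-1, 4)
step 6: apply (-4, +2) → (-5, 6)

(-5, 6)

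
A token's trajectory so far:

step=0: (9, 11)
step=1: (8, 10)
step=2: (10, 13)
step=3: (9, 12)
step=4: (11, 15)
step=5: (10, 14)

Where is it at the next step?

(12, 17)

Differencing gives (-1, -1), (+2, +3), (-1, -1), (+2, +3), (-1, -1). This is the pattern (-1, -1), (+2, +3) repeated.
step 6: apply (+2, +3) → (12, 17)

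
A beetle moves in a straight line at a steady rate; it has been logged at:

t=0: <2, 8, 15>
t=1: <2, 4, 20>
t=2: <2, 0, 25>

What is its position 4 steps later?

<2, -16, 45>

Each step adds <+0, -4, +5> to the position.
step 3: <2, 0, 25> + <+0, -4, +5> → <2, -4, 30>
step 4: <2, -4, 30> + <+0, -4, +5> → <2, -8, 35>
step 5: <2, -8, 35> + <+0, -4, +5> → <2, -12, 40>
step 6: <2, -12, 40> + <+0, -4, +5> → <2, -16, 45>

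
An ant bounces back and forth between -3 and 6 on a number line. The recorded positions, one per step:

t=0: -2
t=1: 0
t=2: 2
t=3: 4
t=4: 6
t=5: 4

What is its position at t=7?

0

The value travels 2 per step and bounces off the walls at -3 and 6.
  step 6: 4 → 2
  step 7: 2 → 0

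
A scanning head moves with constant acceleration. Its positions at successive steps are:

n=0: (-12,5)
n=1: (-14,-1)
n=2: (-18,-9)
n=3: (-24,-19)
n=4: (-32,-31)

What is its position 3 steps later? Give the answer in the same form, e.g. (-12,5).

(-68,-79)

Successive displacements: (-2,-6), (-4,-8), (-6,-10), (-8,-12) — each changes by (-2,-2).
step 5: (-32,-31) + (-10,-14) → (-42,-45)
step 6: (-42,-45) + (-12,-16) → (-54,-61)
step 7: (-54,-61) + (-14,-18) → (-68,-79)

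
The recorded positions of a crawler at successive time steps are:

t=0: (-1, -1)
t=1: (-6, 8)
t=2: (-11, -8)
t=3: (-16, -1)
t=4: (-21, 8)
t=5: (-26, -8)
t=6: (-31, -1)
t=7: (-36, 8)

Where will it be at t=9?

(-46, -1)

First: linear, -5 per step → -46 at step 9.
Second: cycles through -1, 8, -8 every 3 steps. Step 9 lands at position 0 of the cycle → -1.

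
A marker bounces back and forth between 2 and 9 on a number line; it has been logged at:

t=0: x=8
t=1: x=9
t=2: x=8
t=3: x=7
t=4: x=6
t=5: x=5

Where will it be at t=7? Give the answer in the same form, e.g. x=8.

x=3

The value reflects between 2 and 9, moving 1 per step.
  step 6: 5 → 4
  step 7: 4 → 3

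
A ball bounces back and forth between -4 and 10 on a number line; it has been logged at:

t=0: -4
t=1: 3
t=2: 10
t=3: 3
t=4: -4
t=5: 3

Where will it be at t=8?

-4

The value travels 7 per step and bounces off the walls at -4 and 10.
  step 6: 3 → 10
  step 7: 10 → 3
  step 8: 3 → -4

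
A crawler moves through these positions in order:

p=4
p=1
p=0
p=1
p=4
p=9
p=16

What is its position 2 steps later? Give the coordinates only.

First differences are -3, -1, +1, +3, +5, +7; their common second difference is +2 (constant acceleration).
step 7: 16 + 9 → p=25
step 8: 25 + 11 → p=36

p=36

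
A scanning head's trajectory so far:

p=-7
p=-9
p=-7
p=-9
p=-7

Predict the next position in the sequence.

The jumps are -2, +2, -2, +2 — a geometric progression with ratio -1.
step 5: -7 − 2 → p=-9

p=-9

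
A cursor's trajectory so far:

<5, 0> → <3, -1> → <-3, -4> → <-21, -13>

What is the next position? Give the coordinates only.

<-75, -40>

Step-to-step displacements: <-2, -1>, <-6, -3>, <-18, -9>; each is 3× the previous.
step 4: <-21, -13> + <-54, -27> → <-75, -40>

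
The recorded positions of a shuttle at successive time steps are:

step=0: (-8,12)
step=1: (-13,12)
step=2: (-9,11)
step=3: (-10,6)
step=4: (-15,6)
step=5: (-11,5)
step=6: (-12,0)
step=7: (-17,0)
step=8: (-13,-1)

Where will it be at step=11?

(-15,-7)

The moves between consecutive positions are (-5,+0), (+4,-1), (-1,-5), (-5,+0), (+4,-1), (-1,-5), (-5,+0), (+4,-1); they repeat the 3-cycle [(-5,+0), (+4,-1), (-1,-5)].
step 9: apply (-1,-5) → (-14,-6)
step 10: apply (-5,+0) → (-19,-6)
step 11: apply (+4,-1) → (-15,-7)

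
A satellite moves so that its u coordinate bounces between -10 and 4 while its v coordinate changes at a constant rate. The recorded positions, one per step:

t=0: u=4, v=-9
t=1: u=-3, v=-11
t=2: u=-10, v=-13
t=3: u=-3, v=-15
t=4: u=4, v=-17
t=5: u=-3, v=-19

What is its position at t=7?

u=-3, v=-23

The u coordinate reflects between -10 and 4, moving 7 per step.
  step 6: -3 → -10
  step 7: -10 → -3
The v coordinate changes by -2 each step: at step 7 it is -23.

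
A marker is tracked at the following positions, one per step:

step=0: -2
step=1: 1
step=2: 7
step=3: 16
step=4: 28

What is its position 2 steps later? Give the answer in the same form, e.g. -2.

61

Successive displacements: +3, +6, +9, +12 — each changes by +3.
step 5: 28 + 15 → 43
step 6: 43 + 18 → 61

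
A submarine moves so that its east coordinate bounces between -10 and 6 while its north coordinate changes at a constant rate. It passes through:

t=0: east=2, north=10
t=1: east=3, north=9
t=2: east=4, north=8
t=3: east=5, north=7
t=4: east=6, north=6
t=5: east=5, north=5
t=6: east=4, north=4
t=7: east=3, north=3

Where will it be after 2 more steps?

The east coordinate travels 1 per step and bounces off the walls at -10 and 6.
  step 8: 3 → 2
  step 9: 2 → 1
The north coordinate changes by -1 each step: at step 9 it is 1.

east=1, north=1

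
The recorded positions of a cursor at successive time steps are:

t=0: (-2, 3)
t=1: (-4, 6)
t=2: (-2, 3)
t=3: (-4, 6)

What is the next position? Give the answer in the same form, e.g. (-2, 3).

(-2, 3)

Consecutive displacements (-2, +3), (+2, -3), (-2, +3) scale by a factor of -1 each step.
step 4: (-4, 6) + (+2, -3) → (-2, 3)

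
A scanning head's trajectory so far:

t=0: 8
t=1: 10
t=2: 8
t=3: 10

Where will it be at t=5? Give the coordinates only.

10

Step-to-step displacements: +2, -2, +2; each is -1× the previous.
step 4: 10 − 2 → 8
step 5: 8 + 2 → 10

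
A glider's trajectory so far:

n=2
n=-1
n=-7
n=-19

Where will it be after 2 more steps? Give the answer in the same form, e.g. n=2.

Step-to-step displacements: -3, -6, -12; each is 2× the previous.
step 4: -19 − 24 → n=-43
step 5: -43 − 48 → n=-91

n=-91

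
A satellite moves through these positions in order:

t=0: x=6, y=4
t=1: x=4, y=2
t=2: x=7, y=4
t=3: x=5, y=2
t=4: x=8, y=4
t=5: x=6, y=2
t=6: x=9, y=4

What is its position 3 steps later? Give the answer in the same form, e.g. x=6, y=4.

The moves between consecutive positions are (-2, -2), (+3, +2), (-2, -2), (+3, +2), (-2, -2), (+3, +2); they repeat the 2-cycle [(-2, -2), (+3, +2)].
step 7: apply (-2, -2) → x=7, y=2
step 8: apply (+3, +2) → x=10, y=4
step 9: apply (-2, -2) → x=8, y=2

x=8, y=2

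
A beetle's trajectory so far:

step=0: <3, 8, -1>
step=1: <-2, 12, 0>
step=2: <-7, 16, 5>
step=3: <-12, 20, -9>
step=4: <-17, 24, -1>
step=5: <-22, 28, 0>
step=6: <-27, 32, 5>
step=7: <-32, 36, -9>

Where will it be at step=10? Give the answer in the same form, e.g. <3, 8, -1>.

<-47, 48, 5>

The first coordinate changes by -5 each step, so at step 10 it is 3 + 10·(-5) = -47.
The second coordinate changes by +4 each step, so at step 10 it is 8 + 10·(4) = 48.
The third coordinate repeats the cycle [-1, 0, 5, -9] with period 4; step 10 mod 4 = 2, giving 5.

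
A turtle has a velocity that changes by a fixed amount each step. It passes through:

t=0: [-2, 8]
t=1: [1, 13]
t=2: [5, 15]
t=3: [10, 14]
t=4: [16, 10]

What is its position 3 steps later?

[40, -20]

Taking differences between consecutive positions: [+3, +5], [+4, +2], [+5, -1], [+6, -4]. These grow by [+1, -3] each step.
step 5: [16, 10] + [+7, -7] → [23, 3]
step 6: [23, 3] + [+8, -10] → [31, -7]
step 7: [31, -7] + [+9, -13] → [40, -20]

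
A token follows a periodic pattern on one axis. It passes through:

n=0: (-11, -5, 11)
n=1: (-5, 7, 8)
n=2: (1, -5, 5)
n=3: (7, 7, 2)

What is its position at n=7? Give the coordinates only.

The first coordinate changes by +6 each step, so at step 7 it is -11 + 7·(6) = 31.
The second coordinate repeats the cycle [-5, 7] with period 2; step 7 mod 2 = 1, giving 7.
The third coordinate changes by -3 each step, so at step 7 it is 11 + 7·(-3) = -10.

(31, 7, -10)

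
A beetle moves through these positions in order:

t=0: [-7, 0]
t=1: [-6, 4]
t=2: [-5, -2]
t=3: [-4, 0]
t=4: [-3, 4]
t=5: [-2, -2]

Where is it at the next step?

The first coordinate changes by +1 each step, so at step 6 it is -7 + 6·(1) = -1.
The second coordinate repeats the cycle [0, 4, -2] with period 3; step 6 mod 3 = 0, giving 0.

[-1, 0]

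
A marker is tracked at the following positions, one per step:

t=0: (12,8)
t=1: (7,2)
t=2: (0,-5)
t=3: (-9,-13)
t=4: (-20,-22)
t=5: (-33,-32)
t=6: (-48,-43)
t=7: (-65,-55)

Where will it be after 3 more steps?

Successive displacements: (-5,-6), (-7,-7), (-9,-8), (-11,-9), (-13,-10), (-15,-11), (-17,-12) — each changes by (-2,-1).
step 8: (-65,-55) + (-19,-13) → (-84,-68)
step 9: (-84,-68) + (-21,-14) → (-105,-82)
step 10: (-105,-82) + (-23,-15) → (-128,-97)

(-128,-97)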